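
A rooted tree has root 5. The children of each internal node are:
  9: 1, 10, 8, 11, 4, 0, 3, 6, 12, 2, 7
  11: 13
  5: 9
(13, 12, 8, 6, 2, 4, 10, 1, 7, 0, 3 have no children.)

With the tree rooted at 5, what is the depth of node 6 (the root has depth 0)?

Path from 5 to 6: 5–9–6, which has 2 edges.

2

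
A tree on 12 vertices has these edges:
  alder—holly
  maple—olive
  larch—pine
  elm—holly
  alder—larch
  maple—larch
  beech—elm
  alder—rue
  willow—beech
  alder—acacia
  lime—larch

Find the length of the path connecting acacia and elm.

acacia–alder–holly–elm: 3 edges.

3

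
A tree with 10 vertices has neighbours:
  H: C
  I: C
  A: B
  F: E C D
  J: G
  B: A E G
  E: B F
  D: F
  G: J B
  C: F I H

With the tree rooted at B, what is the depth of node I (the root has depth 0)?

Climbing from I to the root: I – C – F – E – B. That's 4 steps.

4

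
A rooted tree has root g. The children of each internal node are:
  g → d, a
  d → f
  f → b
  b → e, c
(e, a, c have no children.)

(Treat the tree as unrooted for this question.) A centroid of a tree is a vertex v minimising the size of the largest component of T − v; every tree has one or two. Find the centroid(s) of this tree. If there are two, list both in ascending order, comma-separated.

Removing f splits the tree into components of sizes 3, 3; the largest is 3 ≤ ⌊7/2⌋ = 3.
No neighbour of f does as well, so f is the unique centroid.

f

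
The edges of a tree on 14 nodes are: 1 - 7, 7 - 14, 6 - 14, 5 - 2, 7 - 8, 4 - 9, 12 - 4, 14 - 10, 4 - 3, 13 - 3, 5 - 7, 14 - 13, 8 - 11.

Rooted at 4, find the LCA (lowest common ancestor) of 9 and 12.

4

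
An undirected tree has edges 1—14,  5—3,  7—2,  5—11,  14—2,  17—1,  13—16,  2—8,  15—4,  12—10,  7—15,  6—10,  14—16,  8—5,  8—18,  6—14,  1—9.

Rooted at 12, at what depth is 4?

12–10–6–14–2–7–15–4 — 7 edges.

7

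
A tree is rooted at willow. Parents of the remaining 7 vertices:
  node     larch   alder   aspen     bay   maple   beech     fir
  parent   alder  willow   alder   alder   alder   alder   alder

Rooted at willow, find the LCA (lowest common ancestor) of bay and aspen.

Ancestors of bay (toward the root): bay, alder, willow.
Ancestors of aspen: aspen, alder, willow.
The deepest node appearing in both lists is alder.

alder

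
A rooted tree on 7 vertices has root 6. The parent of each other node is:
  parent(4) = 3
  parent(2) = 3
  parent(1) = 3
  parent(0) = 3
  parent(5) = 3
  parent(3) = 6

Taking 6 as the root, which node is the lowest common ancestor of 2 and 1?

Path 2→root: 2 3 6; path 1→root: 1 3 6.
First common node: 3.

3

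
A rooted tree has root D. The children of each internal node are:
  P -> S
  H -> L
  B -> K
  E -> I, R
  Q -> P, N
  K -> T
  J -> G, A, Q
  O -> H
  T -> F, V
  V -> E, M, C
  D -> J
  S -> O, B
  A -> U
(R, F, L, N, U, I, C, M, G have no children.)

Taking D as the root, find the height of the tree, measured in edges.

A deepest node is I, reached by D – J – Q – P – S – B – K – T – V – E – I.
That path has 10 edges, so the height is 10.

10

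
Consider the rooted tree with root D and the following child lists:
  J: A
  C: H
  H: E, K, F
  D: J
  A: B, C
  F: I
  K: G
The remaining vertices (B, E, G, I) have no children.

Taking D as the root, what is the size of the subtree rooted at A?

9

Descendants of A (including itself): A, C, B, H, F, K, E, I, G. That's 9.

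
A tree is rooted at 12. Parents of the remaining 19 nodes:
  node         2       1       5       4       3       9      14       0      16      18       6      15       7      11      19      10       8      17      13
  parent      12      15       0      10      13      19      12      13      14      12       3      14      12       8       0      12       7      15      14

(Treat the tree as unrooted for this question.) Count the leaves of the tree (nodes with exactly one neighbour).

Degree-1 nodes: 1, 2, 4, 5, 6, 9, 11, 16, 17, 18 — 10 of them.

10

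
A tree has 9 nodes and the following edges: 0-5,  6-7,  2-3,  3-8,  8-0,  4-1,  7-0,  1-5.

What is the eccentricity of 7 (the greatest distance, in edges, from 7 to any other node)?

The node farthest from 7 is 4 (2 also at distance 4), via 7 – 0 – 5 – 1 – 4 — 4 edges.

4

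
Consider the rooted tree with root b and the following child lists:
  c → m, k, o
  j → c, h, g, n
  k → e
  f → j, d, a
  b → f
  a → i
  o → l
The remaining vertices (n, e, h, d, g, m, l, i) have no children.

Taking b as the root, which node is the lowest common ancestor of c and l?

Path c→root: c j f b; path l→root: l o c j f b.
First common node: c.

c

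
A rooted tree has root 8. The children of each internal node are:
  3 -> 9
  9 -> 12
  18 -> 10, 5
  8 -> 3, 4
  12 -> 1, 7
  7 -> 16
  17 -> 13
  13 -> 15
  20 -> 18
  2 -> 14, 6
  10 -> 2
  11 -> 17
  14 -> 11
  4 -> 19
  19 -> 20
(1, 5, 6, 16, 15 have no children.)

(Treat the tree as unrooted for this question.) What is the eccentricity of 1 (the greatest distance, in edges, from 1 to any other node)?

Distances from 1 peak at 15, attained at 15.
1–12–9–3–8–4–19–20–18–10–2–14–11–17–13–15

15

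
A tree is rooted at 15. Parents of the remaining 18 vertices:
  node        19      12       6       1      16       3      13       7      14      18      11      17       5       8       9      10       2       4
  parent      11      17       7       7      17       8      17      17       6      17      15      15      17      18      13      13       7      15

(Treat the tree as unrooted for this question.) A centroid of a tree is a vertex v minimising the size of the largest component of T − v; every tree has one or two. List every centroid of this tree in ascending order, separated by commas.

17

Delete 17: the remaining components have sizes 5, 4, 3, 3, 1, 1, 1. Max 5 ≤ 9, so 17 is a centroid.
No neighbour of 17 does as well, so 17 is the unique centroid.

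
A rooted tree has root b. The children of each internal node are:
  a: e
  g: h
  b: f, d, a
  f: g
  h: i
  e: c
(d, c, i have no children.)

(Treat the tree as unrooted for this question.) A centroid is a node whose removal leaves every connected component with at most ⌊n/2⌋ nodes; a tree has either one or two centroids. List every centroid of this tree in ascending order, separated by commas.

b

Delete b: the remaining components have sizes 4, 3, 1. Max 4 ≤ 4, so b is a centroid.
No neighbour of b does as well, so b is the unique centroid.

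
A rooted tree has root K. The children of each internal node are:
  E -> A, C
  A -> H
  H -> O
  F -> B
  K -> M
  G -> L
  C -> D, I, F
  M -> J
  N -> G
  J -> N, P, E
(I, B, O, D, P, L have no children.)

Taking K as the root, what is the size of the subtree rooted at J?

14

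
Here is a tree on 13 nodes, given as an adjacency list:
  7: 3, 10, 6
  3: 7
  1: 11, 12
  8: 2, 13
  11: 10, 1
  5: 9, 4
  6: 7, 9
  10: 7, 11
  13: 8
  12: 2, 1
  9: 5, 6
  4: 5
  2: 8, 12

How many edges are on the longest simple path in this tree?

BFS from 13 reaches 4 last, at distance 11; BFS from 4 confirms no node is farther.
Path: 13 - 8 - 2 - 12 - 1 - 11 - 10 - 7 - 6 - 9 - 5 - 4.

11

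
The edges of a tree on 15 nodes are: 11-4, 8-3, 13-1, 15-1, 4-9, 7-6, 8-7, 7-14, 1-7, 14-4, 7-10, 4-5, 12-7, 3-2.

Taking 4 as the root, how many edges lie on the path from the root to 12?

Climbing from 12 to the root: 12 – 7 – 14 – 4. That's 3 steps.

3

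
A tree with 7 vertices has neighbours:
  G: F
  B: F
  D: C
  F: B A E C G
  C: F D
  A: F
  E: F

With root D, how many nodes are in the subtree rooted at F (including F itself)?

F's subtree: {F, G, A, E, B}, size 5.

5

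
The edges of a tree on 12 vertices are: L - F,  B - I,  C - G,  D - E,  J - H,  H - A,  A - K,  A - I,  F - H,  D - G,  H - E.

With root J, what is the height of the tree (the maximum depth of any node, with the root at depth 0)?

A deepest node is C, reached by J-H-E-D-G-C.
That path has 5 edges, so the height is 5.

5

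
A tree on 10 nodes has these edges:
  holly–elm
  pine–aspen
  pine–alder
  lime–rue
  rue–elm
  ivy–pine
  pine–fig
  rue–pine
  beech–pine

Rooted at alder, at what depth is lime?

Climbing from lime to the root: lime – rue – pine – alder. That's 3 steps.

3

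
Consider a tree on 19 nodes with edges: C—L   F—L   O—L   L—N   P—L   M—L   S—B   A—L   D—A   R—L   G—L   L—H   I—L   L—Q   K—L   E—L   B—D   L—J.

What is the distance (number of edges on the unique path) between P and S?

5

Walking from P: P–L–A–D–B–S. Length 5.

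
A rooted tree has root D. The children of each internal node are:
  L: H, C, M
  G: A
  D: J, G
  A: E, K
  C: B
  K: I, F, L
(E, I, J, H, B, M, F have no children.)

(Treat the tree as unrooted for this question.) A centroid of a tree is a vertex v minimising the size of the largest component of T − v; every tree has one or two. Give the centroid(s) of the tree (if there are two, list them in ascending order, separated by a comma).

Removing K splits the tree into components of sizes 5, 5, 1, 1; the largest is 5 ≤ ⌊13/2⌋ = 6.
Every other node leaves some component of size > 6, so the centroid is unique.

K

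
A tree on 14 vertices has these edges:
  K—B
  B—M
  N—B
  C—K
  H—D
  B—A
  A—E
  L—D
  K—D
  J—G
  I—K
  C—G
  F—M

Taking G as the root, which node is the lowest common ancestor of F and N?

B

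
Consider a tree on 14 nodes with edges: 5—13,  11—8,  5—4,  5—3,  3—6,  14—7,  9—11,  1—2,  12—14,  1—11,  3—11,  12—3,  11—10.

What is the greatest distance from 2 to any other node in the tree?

Distances from 2 peak at 6, attained at 7.
2 – 1 – 11 – 3 – 12 – 14 – 7

6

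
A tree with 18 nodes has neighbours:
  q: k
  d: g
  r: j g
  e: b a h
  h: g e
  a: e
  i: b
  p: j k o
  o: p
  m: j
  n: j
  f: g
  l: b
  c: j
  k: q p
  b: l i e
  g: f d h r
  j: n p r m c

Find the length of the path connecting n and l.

n–j–r–g–h–e–b–l: 7 edges.

7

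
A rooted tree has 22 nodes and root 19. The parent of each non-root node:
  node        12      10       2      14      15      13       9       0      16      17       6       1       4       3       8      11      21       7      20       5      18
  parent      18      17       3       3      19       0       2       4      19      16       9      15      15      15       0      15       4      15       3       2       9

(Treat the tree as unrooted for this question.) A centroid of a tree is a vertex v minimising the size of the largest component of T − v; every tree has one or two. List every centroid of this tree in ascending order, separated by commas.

If 15 is removed the pieces have sizes 9, 5, 4, 1, 1, 1, all ≤ ⌊22/2⌋ = 11.
No neighbour of 15 does as well, so 15 is the unique centroid.

15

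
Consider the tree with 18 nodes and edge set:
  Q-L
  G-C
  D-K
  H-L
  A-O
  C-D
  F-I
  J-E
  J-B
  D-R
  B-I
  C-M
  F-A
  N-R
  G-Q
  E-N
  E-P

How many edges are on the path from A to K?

A – F – I – B – J – E – N – R – D – K: 9 edges.

9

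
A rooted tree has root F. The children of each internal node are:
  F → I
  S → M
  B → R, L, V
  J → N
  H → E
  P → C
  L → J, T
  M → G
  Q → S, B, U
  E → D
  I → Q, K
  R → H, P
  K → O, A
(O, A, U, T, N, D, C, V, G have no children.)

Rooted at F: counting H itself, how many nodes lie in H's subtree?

The subtree rooted at H contains: H, E, D — 3 nodes.

3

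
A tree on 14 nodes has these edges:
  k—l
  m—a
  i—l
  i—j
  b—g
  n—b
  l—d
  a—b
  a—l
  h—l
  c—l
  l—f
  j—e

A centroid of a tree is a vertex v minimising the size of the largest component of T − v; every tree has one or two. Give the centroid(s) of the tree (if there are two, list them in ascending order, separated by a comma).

l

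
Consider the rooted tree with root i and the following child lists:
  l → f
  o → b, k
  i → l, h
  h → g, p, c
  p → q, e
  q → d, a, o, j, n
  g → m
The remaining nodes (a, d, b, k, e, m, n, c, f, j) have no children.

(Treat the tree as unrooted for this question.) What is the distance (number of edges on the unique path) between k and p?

3

The path is k–o–q–p, which has 3 edges.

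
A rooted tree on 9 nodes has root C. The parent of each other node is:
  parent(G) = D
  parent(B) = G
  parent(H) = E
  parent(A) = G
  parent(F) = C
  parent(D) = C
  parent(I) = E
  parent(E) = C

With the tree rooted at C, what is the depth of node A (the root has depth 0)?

Path from C to A: C → D → G → A, which has 3 edges.

3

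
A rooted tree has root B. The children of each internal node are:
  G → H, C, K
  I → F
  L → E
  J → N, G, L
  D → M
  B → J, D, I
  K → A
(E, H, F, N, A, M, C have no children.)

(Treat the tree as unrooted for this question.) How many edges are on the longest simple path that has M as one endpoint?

6

A farthest node from M is A.
The path M–D–B–J–G–K–A has 6 edges.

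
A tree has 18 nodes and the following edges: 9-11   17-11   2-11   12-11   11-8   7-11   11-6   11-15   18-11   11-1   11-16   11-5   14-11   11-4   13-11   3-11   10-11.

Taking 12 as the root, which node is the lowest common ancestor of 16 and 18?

11

Path 16→root: 16 11 12; path 18→root: 18 11 12.
First common node: 11.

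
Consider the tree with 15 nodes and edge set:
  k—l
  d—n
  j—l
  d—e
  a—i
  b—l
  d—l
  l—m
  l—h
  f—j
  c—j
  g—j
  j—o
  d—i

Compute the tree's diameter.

5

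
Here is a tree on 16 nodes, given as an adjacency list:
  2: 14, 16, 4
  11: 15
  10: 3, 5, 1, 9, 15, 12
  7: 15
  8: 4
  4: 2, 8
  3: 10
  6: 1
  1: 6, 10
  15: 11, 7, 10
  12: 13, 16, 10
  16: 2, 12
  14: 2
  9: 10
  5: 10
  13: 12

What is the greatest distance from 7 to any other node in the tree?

7

Distances from 7 peak at 7, attained at 8.
7–15–10–12–16–2–4–8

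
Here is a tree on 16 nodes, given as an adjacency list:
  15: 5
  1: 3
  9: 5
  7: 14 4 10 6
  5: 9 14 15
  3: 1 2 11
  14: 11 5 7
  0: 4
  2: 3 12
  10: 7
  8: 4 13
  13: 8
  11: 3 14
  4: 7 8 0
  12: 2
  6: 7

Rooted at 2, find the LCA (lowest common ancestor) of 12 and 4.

2

Path 12→root: 12 2; path 4→root: 4 7 14 11 3 2.
First common node: 2.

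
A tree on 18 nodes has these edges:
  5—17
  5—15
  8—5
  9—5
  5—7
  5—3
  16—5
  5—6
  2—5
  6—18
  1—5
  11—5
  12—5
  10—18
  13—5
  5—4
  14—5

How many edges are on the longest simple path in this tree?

4

BFS from 10 reaches 14 last, at distance 4; BFS from 14 confirms no node is farther.
Path: 10-18-6-5-14.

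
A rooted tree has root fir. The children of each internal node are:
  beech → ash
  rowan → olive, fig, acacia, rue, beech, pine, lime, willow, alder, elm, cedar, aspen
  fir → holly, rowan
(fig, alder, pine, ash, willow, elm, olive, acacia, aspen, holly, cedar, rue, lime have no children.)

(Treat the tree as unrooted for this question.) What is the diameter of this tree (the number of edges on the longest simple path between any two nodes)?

4

A longest path is holly–fir–rowan–beech–ash, with 4 edges.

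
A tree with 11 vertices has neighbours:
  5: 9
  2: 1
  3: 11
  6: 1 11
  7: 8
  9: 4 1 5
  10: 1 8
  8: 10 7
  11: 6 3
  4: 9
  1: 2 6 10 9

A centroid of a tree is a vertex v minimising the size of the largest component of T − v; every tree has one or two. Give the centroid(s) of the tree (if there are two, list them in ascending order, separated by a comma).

1

Delete 1: the remaining components have sizes 3, 3, 3, 1. Max 3 ≤ 5, so 1 is a centroid.
Every other node leaves some component of size > 5, so the centroid is unique.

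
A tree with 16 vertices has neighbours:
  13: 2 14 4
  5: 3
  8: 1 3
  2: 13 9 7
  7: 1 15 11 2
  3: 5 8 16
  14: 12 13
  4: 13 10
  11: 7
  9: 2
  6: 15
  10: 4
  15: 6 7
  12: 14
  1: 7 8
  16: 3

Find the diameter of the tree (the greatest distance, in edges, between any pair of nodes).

8

Starting from 10, a farthest node is 16 at distance 8.
One longest path: 10–4–13–2–7–1–8–3–16.
So the diameter is 8.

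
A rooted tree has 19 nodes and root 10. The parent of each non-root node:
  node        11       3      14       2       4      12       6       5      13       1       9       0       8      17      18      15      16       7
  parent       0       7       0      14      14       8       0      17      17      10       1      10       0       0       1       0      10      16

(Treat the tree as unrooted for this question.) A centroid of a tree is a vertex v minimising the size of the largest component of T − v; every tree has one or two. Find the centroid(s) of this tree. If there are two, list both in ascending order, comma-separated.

If 0 is removed the pieces have sizes 7, 3, 3, 2, 1, 1, 1, all ≤ ⌊19/2⌋ = 9.
Every other node leaves some component of size > 9, so the centroid is unique.

0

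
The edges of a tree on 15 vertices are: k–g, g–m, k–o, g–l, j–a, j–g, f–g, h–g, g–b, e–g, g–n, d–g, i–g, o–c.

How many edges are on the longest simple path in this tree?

5

Starting from c, a farthest node is a at distance 5.
One longest path: c-o-k-g-j-a.
So the diameter is 5.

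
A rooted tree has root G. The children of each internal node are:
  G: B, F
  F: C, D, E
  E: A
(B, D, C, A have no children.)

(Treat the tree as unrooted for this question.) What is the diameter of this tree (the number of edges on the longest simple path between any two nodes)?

4

A longest path is B – G – F – E – A, with 4 edges.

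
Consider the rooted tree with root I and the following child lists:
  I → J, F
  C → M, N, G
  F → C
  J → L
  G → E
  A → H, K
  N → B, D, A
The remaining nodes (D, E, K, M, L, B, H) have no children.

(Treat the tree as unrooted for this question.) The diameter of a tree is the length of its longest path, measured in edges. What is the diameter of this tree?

BFS from L reaches K last, at distance 7; BFS from K confirms no node is farther.
Path: L - J - I - F - C - N - A - K.

7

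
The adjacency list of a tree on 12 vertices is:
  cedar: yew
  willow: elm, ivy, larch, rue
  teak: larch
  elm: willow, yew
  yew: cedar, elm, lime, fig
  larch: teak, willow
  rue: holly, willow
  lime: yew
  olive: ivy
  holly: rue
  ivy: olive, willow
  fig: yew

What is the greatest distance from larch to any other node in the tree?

4

Distances from larch peak at 4, attained at fig (cedar, lime also at distance 4).
larch–willow–elm–yew–fig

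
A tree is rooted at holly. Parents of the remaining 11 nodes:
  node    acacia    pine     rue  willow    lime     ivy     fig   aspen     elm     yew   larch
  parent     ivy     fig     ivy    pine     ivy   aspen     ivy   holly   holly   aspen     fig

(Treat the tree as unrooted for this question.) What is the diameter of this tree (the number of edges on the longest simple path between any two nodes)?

6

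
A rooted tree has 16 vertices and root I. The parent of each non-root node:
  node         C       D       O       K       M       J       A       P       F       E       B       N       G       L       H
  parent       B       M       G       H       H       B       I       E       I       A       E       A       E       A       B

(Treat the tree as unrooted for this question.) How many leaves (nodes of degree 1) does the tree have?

9

The leaves are C, D, F, J, K, L, N, O, P.
That is 9 leaves.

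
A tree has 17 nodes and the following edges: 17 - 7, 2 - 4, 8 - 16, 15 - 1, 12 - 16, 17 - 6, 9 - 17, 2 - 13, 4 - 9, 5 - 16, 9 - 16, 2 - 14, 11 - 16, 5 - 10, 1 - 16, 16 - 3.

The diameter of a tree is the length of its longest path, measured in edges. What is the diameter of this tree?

6

Starting from 10, a farthest node is 14 at distance 6.
One longest path: 10 – 5 – 16 – 9 – 4 – 2 – 14.
So the diameter is 6.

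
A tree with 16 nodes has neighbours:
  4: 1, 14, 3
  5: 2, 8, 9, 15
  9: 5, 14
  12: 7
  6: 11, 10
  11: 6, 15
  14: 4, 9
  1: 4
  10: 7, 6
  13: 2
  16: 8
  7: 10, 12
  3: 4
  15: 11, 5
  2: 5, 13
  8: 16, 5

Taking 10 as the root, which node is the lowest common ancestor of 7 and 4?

10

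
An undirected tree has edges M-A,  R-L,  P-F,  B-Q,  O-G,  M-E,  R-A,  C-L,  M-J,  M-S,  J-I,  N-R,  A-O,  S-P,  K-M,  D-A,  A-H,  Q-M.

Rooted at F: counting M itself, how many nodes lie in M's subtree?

16

Descendants of M (including itself): M, K, J, A, Q, E, I, O, H, R, D, B, G, L, N, C. That's 16.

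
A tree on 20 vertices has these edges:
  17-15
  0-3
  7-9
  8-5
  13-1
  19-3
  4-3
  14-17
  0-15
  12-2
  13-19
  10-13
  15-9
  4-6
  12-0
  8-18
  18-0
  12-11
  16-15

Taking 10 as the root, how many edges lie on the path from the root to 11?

10 → 13 → 19 → 3 → 0 → 12 → 11 — 6 edges.

6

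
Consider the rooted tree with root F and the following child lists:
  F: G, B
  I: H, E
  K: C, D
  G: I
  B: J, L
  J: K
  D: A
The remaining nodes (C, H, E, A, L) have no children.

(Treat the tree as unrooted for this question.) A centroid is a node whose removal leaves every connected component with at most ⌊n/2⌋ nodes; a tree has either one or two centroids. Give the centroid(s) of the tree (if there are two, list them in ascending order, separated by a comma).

B

Removing B splits the tree into components of sizes 5, 5, 1; the largest is 5 ≤ ⌊12/2⌋ = 6.
No neighbour of B does as well, so B is the unique centroid.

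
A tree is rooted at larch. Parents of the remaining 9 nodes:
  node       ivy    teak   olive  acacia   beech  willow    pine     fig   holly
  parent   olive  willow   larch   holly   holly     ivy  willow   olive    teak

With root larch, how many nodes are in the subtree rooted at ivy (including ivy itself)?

The subtree rooted at ivy contains: ivy, willow, teak, pine, holly, acacia, beech — 7 nodes.

7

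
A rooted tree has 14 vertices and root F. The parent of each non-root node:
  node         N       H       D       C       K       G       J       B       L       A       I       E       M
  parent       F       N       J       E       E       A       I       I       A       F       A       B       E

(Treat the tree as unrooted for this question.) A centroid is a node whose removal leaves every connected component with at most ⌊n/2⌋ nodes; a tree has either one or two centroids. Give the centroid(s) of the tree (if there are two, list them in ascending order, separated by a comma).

Removing I splits the tree into components of sizes 6, 5, 2; the largest is 6 ≤ ⌊14/2⌋ = 7.
Every other node leaves some component of size > 7, so the centroid is unique.

I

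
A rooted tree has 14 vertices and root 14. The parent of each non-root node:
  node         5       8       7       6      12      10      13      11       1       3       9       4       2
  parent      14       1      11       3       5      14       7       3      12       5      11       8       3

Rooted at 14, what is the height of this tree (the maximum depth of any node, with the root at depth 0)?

5

13 sits deepest: 14–5–3–11–7–13 — 5 edges from the root.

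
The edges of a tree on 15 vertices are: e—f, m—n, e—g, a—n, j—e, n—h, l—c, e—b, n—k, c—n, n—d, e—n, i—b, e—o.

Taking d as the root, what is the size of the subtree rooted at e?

Descendants of e (including itself): e, b, f, o, j, g, i. That's 7.

7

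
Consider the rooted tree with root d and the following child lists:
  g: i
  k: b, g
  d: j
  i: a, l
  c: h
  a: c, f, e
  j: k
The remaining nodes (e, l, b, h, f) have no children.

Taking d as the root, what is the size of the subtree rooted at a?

5

The subtree rooted at a contains: a, e, c, f, h — 5 nodes.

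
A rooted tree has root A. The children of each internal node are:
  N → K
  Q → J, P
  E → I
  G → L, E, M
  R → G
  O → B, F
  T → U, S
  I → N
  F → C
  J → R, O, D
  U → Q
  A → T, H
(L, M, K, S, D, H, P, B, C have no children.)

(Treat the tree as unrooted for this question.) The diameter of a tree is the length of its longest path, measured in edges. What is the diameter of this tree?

Starting from K, a farthest node is H at distance 11.
One longest path: K-N-I-E-G-R-J-Q-U-T-A-H.
So the diameter is 11.

11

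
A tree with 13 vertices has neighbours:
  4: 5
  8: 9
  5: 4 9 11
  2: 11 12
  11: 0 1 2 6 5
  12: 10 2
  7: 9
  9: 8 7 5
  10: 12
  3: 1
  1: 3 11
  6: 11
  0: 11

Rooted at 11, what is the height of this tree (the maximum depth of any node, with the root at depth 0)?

3

A deepest node is 8, reached by 11–5–9–8.
That path has 3 edges, so the height is 3.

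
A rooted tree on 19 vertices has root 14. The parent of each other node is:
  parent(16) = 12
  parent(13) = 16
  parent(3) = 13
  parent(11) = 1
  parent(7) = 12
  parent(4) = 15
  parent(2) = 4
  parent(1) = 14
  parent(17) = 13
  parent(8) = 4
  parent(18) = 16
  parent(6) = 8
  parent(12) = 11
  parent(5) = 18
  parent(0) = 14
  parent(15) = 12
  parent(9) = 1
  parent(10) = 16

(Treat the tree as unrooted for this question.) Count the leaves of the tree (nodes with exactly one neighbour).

9

Exactly 9 nodes have a single neighbour: 0, 2, 3, 5, 6, 7, 9, 10, 17.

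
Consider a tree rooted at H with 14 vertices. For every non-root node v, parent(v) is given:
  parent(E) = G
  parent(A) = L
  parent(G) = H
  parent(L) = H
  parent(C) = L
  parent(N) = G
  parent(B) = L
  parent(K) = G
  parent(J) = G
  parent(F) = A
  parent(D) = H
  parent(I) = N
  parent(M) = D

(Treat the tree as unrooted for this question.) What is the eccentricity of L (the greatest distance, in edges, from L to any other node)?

4

Distances from L peak at 4, attained at I.
L–H–G–N–I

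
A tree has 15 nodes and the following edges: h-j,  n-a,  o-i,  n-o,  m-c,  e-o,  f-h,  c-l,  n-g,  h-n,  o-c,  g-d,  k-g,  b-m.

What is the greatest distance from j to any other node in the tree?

6

A farthest node from j is b.
The path j–h–n–o–c–m–b has 6 edges.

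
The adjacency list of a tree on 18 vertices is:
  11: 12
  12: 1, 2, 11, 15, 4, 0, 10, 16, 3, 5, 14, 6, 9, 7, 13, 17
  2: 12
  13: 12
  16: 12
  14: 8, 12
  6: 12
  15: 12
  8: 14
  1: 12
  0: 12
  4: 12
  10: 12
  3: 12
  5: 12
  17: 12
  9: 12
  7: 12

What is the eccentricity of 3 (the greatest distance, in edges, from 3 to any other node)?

3

The node farthest from 3 is 8, via 3-12-14-8 — 3 edges.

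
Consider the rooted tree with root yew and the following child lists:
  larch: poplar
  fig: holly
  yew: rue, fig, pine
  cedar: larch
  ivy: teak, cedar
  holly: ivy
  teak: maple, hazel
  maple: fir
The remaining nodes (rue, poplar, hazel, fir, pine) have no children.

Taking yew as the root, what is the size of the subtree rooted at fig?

Descendants of fig (including itself): fig, holly, ivy, teak, cedar, maple, hazel, larch, fir, poplar. That's 10.

10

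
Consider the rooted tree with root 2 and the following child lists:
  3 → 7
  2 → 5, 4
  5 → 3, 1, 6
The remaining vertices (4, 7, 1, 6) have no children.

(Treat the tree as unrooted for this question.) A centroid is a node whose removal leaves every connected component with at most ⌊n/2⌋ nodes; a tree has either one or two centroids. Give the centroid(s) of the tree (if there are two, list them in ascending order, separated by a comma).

5

Removing 5 splits the tree into components of sizes 2, 2, 1, 1; the largest is 2 ≤ ⌊7/2⌋ = 3.
No neighbour of 5 does as well, so 5 is the unique centroid.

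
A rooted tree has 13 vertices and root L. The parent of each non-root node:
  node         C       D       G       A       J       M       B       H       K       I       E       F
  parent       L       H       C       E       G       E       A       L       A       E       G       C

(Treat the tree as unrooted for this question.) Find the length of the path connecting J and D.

5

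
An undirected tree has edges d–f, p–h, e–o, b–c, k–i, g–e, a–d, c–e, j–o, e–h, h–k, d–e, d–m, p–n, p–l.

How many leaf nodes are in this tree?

9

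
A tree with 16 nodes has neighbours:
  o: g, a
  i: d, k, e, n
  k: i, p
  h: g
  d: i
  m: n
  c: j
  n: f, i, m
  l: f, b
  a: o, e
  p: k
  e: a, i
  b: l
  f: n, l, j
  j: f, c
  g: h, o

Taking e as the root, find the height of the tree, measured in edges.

5

The longest root-to-leaf path is e-i-n-f-l-b (5 edges).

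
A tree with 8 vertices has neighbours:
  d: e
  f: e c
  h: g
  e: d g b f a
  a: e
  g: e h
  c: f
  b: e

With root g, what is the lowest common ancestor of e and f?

Path e→root: e g; path f→root: f e g.
First common node: e.

e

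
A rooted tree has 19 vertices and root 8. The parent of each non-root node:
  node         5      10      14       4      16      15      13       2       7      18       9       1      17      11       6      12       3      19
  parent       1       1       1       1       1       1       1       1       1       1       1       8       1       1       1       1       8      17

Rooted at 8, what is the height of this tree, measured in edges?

19 sits deepest: 8-1-17-19 — 3 edges from the root.

3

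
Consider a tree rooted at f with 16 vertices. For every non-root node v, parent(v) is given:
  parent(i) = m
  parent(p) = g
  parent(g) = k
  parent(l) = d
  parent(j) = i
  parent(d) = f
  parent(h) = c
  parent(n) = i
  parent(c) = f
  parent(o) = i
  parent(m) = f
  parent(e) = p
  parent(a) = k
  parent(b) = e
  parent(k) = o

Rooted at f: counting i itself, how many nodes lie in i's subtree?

Descendants of i (including itself): i, n, o, j, k, g, a, p, e, b. That's 10.

10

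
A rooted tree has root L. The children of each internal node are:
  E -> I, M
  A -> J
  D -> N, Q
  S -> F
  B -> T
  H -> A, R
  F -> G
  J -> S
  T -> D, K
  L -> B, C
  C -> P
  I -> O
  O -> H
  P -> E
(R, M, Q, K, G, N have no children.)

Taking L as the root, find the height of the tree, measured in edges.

A deepest node is G, reached by L-C-P-E-I-O-H-A-J-S-F-G.
That path has 11 edges, so the height is 11.

11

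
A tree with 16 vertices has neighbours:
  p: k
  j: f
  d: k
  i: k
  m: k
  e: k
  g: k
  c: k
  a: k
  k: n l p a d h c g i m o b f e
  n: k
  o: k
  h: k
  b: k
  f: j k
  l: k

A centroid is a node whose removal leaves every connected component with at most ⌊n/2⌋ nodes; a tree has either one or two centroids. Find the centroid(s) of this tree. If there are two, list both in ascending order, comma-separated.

Delete k: the remaining components have sizes 2, 1, 1, 1, 1, 1, 1, 1, 1, 1, 1, 1, 1, 1. Max 2 ≤ 8, so k is a centroid.
Every other node leaves some component of size > 8, so the centroid is unique.

k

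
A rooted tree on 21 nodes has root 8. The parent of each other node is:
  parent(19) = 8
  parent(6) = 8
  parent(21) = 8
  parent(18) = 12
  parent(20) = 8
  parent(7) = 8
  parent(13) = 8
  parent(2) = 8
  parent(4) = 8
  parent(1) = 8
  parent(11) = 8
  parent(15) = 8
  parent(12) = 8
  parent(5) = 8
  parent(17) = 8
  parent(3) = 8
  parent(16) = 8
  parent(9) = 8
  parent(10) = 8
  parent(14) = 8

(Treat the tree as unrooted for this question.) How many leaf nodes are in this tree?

19

The leaves are 1, 2, 3, 4, 5, 6, 7, 9, 10, 11, 13, 14, 15, 16, 17, 18, 19, 20, 21.
That is 19 leaves.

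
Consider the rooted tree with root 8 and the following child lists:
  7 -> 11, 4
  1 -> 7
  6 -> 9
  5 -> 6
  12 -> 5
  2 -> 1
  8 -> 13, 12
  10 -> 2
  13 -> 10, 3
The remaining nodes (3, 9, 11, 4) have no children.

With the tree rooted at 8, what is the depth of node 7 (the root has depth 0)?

8–13–10–2–1–7 — 5 edges.

5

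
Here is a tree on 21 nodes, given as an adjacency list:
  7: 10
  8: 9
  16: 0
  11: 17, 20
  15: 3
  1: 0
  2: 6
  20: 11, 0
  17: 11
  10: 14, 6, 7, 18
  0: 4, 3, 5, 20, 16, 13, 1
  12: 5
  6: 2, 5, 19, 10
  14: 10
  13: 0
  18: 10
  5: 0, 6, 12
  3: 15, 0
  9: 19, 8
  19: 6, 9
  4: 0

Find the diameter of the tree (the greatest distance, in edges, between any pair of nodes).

A longest path is 17 - 11 - 20 - 0 - 5 - 6 - 19 - 9 - 8, with 8 edges.

8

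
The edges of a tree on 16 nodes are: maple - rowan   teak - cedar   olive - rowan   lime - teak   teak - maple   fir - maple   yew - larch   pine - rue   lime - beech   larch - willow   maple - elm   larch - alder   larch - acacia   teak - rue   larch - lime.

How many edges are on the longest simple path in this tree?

6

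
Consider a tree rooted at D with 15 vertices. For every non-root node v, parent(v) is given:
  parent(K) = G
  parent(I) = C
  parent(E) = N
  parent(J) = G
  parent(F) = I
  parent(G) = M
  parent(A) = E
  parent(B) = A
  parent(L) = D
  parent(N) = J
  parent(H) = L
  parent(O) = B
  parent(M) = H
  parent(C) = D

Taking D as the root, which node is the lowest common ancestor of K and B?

G

Path K→root: K G M H L D; path B→root: B A E N J G M H L D.
First common node: G.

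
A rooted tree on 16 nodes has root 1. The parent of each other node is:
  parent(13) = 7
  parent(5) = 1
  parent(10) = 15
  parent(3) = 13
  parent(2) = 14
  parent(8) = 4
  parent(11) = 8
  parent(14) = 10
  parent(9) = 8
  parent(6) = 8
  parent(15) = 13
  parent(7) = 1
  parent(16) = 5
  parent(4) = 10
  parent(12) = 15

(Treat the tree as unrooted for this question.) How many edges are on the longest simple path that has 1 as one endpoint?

Distances from 1 peak at 7, attained at 9 (11, 6 also at distance 7).
1 – 7 – 13 – 15 – 10 – 4 – 8 – 9

7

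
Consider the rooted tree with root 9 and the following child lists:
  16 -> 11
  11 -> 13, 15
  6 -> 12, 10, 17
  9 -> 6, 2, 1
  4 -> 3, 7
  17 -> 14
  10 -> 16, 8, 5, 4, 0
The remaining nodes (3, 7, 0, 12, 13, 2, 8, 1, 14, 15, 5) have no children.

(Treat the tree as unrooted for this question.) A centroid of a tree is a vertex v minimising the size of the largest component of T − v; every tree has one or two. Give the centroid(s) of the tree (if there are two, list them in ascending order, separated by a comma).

Delete 10: the remaining components have sizes 7, 4, 3, 1, 1, 1. Max 7 ≤ 9, so 10 is a centroid.
Every other node leaves some component of size > 9, so the centroid is unique.

10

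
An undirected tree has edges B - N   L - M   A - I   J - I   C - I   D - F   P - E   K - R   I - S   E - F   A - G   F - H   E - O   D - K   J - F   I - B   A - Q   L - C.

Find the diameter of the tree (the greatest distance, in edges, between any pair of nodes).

8

A longest path is M-L-C-I-J-F-D-K-R, with 8 edges.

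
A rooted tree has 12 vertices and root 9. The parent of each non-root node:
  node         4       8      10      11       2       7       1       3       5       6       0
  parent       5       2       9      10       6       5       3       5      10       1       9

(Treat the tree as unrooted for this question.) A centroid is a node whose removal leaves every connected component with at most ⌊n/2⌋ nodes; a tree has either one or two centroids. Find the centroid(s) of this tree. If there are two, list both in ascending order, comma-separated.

5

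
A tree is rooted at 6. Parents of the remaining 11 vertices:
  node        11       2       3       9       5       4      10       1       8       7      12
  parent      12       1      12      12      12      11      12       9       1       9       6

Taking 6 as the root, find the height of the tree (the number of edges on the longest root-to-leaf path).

A deepest node is 2, reached by 6 – 12 – 9 – 1 – 2.
That path has 4 edges, so the height is 4.

4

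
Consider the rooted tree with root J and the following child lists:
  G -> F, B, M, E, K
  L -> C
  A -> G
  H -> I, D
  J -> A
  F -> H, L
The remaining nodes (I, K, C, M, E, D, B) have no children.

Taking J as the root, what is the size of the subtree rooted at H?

The subtree rooted at H contains: H, D, I — 3 nodes.

3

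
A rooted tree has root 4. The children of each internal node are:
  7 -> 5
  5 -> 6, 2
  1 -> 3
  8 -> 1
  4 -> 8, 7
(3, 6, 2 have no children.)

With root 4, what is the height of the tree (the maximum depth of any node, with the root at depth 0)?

A deepest node is 6, reached by 4 – 7 – 5 – 6.
That path has 3 edges, so the height is 3.

3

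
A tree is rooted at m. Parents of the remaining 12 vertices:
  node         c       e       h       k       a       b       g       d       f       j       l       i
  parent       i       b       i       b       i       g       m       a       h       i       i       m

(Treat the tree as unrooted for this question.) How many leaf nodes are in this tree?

7

The leaves are c, d, e, f, j, k, l.
That is 7 leaves.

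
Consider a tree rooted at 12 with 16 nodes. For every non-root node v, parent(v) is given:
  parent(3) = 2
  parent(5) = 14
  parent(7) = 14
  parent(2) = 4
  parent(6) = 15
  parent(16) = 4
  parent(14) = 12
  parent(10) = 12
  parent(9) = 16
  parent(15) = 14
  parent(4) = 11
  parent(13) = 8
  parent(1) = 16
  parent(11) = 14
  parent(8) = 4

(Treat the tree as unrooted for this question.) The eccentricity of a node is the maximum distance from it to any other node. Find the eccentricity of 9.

6

The node farthest from 9 is 10 (6 also at distance 6), via 9 – 16 – 4 – 11 – 14 – 12 – 10 — 6 edges.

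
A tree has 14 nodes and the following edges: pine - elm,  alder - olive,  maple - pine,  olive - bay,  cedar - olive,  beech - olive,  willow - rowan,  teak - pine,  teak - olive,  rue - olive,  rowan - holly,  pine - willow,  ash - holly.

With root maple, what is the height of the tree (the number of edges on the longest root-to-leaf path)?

5

A deepest node is ash, reached by maple → pine → willow → rowan → holly → ash.
That path has 5 edges, so the height is 5.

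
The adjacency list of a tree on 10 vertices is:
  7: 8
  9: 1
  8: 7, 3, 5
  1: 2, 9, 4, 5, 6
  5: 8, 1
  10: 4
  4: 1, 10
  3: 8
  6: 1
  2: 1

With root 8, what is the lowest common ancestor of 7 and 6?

7's ancestor chain is 7, 8 and 6's is 6, 1, 5, 8; they first meet at 8.

8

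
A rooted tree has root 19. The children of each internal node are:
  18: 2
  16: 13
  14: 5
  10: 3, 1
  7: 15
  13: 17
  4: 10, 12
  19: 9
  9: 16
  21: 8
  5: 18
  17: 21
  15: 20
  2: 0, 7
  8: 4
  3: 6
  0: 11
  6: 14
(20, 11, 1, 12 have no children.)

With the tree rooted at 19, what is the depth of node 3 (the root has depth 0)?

Climbing from 3 to the root: 3 → 10 → 4 → 8 → 21 → 17 → 13 → 16 → 9 → 19. That's 9 steps.

9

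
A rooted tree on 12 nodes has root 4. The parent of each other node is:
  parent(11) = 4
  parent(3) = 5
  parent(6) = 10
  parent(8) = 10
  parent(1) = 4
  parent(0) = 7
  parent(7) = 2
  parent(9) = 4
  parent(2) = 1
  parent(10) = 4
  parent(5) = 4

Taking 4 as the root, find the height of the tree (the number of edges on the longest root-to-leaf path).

4

A deepest node is 0, reached by 4–1–2–7–0.
That path has 4 edges, so the height is 4.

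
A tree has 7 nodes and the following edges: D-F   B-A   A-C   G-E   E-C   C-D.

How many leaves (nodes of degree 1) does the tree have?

3

The leaves are B, F, G.
That is 3 leaves.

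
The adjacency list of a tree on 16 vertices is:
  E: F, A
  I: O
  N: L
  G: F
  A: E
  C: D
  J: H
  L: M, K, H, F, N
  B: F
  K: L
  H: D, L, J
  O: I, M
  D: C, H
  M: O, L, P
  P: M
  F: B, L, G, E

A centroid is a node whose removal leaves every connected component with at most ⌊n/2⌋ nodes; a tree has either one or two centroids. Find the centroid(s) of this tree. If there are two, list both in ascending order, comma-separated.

Delete L: the remaining components have sizes 5, 4, 4, 1, 1. Max 5 ≤ 8, so L is a centroid.
No neighbour of L does as well, so L is the unique centroid.

L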